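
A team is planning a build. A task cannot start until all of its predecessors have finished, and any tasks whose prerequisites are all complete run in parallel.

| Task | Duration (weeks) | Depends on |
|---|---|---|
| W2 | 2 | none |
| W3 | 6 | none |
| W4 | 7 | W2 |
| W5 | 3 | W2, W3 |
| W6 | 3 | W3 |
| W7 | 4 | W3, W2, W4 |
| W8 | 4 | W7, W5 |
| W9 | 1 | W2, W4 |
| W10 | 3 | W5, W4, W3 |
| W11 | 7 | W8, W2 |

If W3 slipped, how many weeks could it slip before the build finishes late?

3

Critical path: W2→W4→W7→W8→W11 = 2+7+4+4+7 = 24, so the finish is 24 weeks.
Longest path through W3: 21 weeks (earliest finish 6, latest finish 9).
So W3 can slip 9 − 6 = 3 weeks.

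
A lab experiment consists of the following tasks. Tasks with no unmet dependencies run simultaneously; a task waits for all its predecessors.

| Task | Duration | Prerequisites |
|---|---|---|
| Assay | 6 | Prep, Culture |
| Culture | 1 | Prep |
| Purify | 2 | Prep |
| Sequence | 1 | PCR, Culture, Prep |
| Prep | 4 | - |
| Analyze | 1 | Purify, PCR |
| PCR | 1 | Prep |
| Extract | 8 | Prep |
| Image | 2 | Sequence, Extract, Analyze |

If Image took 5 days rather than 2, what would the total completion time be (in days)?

17

Critical path before the change: Prep→Extract→Image = 4+8+2 = 14 giving 14 days.
Image is on the critical path; changing it to 5 makes that path 17 days.
No other chain overtakes it, so the finish is 17 days.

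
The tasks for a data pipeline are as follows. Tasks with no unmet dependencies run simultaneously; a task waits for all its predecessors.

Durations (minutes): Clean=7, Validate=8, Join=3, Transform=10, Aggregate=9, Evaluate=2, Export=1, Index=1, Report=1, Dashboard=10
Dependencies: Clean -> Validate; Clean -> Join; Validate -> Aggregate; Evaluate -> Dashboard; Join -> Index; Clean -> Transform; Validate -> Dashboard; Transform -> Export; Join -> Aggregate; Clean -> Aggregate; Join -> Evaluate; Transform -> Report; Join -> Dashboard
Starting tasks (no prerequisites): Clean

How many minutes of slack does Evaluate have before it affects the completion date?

3

Critical path: Clean→Validate→Dashboard = 7+8+10 = 25, so the finish is 25 minutes.
Evaluate finishes as early as 12 and must finish by 15.
Float = 25 − 22 = 3.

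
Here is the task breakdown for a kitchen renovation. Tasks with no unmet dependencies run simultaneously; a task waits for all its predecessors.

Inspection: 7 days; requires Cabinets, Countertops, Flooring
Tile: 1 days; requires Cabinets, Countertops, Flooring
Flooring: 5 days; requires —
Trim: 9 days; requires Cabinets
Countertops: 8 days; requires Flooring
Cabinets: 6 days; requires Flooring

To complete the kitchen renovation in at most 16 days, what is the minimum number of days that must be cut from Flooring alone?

Current finish: 20 days; target: 16.
Flooring is on every critical path, so each day cut from Flooring cuts the finish by one (this holds down to a finish of 16).
Need 20 − 16 = 4 days off Flooring → Flooring becomes 1 day, finish becomes 16.

4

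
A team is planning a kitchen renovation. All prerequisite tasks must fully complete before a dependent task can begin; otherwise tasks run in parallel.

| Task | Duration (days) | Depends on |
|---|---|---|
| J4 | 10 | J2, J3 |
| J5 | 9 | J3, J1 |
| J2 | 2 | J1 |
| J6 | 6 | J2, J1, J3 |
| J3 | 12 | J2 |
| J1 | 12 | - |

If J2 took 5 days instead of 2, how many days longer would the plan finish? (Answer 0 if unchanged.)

Actual critical path: J1→J2→J3→J4 = 12+2+12+10 = 36 ⇒ 36 days.
J2 is on the critical path; changing it to 5 makes that path 39 days.
That remains the longest chain; total 39 days.
Change in finish: 39 − 36 = +3 days.

3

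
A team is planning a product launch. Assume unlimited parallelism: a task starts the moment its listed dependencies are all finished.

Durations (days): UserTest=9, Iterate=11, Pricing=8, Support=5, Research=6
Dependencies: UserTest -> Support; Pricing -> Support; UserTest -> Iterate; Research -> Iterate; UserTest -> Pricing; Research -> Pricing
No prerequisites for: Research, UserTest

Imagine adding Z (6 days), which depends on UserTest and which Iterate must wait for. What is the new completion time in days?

Originally the project takes 22 days.
With Z inserted, Iterate now waits for max(UserTest, Research, Z).
New critical path: UserTest→Z→Iterate = 9+6+11 = 26 ⇒ 26 days.

26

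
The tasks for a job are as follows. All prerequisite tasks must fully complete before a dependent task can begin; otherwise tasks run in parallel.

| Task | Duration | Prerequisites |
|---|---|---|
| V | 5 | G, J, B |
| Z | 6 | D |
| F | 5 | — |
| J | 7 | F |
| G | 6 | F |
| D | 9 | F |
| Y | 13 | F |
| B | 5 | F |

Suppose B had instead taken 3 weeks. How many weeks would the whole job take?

The binding path is F→D→Z = 5+9+6 = 20; finish at 20 weeks.
B has 5 weeks of float (longest path through it is 15).
That remains the longest chain; total 20 weeks.

20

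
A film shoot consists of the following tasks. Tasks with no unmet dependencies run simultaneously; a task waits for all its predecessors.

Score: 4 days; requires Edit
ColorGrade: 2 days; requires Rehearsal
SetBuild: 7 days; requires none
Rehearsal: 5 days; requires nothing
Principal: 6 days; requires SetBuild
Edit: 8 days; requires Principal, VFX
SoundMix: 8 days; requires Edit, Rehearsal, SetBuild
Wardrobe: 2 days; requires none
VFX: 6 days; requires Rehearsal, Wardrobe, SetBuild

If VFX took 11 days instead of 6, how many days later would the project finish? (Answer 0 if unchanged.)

Baseline: SetBuild→VFX→Edit→SoundMix = 7+6+8+8 = 29 → 29 days.
Since VFX is critical, the +5 change carries straight to that chain (now 34 days).
The critical path is still SetBuild→VFX→Edit→SoundMix; finish is now 34 days.
Change in finish: 34 − 29 = +5 days.

5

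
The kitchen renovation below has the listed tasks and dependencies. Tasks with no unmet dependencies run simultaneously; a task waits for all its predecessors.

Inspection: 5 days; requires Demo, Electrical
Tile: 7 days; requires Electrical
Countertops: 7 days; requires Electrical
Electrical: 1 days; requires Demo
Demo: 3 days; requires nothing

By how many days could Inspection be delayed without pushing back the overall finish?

2

Critical path: Demo→Electrical→Countertops = 3+1+7 = 11, so the finish is 11 days.
Inspection finishes as early as 9 and must finish by 11.
Float = 11 − 9 = 2.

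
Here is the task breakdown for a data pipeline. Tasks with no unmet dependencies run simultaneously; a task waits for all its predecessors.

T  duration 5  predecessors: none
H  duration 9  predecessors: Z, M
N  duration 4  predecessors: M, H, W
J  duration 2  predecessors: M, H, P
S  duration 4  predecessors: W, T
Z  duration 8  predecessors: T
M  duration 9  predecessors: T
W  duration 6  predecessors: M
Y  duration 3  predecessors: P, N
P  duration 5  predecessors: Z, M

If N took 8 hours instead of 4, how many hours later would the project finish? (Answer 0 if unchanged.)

4

Critical path before the change: T→M→H→N→Y = 5+9+9+4+3 = 30 giving 30 hours.
N is on the critical path; changing it to 8 makes that path 34 hours.
That remains the longest chain; total 34 hours.
Change in finish: 34 − 30 = +4 hours.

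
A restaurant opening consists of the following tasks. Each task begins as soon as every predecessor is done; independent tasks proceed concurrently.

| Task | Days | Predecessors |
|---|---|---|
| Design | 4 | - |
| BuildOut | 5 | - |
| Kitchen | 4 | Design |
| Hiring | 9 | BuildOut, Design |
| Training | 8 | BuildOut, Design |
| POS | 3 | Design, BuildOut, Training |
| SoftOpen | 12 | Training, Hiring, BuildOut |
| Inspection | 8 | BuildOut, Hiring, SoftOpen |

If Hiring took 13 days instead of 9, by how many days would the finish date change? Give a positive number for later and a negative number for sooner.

As given, the longest chain is BuildOut→Hiring→SoftOpen→Inspection = 5+9+12+8 = 34, so the finish is 34 days.
Since Hiring is critical, the +4 change carries straight to that chain (now 38 days).
The critical path is still BuildOut→Hiring→SoftOpen→Inspection; finish is now 38 days.
Change in finish: 38 − 34 = +4 days.

4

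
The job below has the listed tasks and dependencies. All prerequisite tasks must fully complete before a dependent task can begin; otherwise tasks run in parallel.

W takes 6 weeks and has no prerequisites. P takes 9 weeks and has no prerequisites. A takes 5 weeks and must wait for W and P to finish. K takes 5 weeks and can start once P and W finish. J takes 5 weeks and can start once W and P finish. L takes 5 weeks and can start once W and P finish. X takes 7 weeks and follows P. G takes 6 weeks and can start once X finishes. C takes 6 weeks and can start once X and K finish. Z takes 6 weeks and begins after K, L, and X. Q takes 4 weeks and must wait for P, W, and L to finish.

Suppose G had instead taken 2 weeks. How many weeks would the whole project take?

Critical path before the change: P→X→G = 9+7+6 = 22 giving 22 weeks.
G lies on that path, so at 2 weeks the path becomes 18 weeks.
The binding chain switches to P→X→C = 9+7+6 = 22; finish 22 weeks.

22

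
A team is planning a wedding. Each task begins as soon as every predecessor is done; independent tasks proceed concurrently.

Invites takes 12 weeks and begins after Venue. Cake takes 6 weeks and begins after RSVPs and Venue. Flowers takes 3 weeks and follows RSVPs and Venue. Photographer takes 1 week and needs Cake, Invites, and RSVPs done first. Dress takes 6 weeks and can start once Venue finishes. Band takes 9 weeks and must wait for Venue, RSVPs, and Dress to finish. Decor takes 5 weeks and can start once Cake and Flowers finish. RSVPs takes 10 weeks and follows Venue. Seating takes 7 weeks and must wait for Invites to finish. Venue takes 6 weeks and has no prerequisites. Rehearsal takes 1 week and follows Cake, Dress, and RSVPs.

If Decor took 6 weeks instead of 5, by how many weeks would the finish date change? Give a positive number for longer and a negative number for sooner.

As given, the longest chain is Venue→RSVPs→Cake→Decor = 6+10+6+5 = 27, so the finish is 27 weeks.
Decor is on the critical path; changing it to 6 makes that path 28 weeks.
No other chain overtakes it, so the finish is 28 weeks.
Change in finish: 28 − 27 = +1 weeks.

1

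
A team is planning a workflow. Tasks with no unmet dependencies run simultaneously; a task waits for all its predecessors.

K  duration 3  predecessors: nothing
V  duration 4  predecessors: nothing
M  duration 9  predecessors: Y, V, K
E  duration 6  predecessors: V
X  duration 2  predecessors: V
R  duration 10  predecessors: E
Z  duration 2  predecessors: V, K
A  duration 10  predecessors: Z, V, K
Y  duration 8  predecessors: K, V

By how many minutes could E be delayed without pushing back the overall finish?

V→Y→M = 4+8+9 = 21 sets the makespan at 21 minutes.
The longest chain containing E totals 20 minutes.
Float = 21 − 20 = 1.

1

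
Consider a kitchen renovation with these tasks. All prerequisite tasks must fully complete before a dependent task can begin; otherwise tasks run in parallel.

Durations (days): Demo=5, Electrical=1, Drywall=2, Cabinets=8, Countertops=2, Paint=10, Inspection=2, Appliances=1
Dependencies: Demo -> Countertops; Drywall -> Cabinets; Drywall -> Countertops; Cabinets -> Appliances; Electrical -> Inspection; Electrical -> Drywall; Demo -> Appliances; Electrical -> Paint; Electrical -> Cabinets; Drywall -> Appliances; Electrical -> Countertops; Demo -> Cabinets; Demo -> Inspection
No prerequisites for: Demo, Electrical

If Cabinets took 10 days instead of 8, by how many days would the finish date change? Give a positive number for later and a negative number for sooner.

Baseline: Demo→Cabinets→Appliances = 5+8+1 = 14 → 14 days.
Cabinets is on the critical path; changing it to 10 makes that path 16 days.
No other chain overtakes it, so the finish is 16 days.
Change in finish: 16 − 14 = +2 days.

2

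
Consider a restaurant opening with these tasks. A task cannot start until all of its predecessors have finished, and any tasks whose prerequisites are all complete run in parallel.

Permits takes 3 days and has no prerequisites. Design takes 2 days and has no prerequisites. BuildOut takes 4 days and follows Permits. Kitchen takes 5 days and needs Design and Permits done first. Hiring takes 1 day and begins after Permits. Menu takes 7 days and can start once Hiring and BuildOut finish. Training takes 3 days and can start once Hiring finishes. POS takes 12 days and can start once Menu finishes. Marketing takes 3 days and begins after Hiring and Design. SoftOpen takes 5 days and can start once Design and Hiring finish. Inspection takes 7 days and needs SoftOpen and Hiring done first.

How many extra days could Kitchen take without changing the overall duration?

Permits→BuildOut→Menu→POS = 3+4+7+12 = 26 sets the makespan at 26 days.
The longest chain containing Kitchen totals 8 days.
Slack of Kitchen = 21 − 3 = 18 days.

18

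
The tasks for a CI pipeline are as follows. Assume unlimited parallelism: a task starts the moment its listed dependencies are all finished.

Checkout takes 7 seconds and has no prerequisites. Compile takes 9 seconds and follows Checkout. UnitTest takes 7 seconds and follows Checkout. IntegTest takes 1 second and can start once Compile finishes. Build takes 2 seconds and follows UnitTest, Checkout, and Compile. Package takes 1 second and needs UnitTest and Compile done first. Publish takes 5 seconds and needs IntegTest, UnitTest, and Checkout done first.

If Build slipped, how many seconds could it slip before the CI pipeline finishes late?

4

The longest chain is Checkout→Compile→IntegTest→Publish = 7+9+1+5 = 22; overall finish 22 seconds.
The longest chain containing Build totals 18 seconds.
So Build can slip 22 − 18 = 4 seconds.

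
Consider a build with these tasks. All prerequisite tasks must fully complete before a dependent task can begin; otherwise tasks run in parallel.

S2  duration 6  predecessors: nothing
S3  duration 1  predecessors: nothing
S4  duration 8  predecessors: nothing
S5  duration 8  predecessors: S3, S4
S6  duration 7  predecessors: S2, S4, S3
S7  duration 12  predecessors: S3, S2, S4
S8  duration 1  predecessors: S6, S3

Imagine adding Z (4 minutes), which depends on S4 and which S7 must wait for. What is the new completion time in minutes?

Originally the job takes 20 minutes.
With Z inserted, S7 now waits for max(S3, S2, S4, Z).
New critical path: S4→Z→S7 = 8+4+12 = 24 ⇒ 24 minutes.

24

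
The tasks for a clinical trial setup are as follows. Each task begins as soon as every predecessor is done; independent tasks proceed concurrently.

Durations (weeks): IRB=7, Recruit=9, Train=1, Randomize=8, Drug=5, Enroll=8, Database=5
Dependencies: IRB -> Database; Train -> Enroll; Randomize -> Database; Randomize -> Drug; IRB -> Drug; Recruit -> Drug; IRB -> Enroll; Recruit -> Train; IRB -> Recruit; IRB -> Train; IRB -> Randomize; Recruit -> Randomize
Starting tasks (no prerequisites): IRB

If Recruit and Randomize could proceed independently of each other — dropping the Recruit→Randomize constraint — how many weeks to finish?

Original critical path: IRB→Recruit→Randomize→Drug = 7+9+8+5 = 29 ⇒ 29 weeks.
Without Recruit→Randomize, Randomize's earliest start moves from 16 to 7.
After: IRB→Recruit→Train→Enroll = 7+9+1+8 = 25 → 25 weeks.

25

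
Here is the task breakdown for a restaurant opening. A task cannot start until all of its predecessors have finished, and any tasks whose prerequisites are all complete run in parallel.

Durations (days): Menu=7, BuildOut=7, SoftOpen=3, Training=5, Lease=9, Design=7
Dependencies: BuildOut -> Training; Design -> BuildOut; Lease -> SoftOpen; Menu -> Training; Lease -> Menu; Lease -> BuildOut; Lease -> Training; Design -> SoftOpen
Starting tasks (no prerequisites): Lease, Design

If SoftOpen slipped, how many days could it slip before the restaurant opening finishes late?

The longest chain is Lease→BuildOut→Training = 9+7+5 = 21; overall finish 21 days.
SoftOpen finishes as early as 12 and must finish by 21.
Float = 21 − 12 = 9.

9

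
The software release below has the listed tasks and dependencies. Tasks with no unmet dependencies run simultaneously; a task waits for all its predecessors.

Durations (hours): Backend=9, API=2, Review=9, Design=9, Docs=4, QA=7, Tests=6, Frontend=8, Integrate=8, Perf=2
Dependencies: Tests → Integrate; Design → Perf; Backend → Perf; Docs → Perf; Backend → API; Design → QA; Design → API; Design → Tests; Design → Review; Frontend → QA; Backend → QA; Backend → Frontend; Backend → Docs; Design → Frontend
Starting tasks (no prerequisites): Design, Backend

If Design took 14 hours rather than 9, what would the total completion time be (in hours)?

As given, the longest chain is Design→Frontend→QA = 9+8+7 = 24, so the finish is 24 hours.
Design is on the critical path; changing it to 14 makes that path 29 hours.
That remains the longest chain; total 29 hours.

29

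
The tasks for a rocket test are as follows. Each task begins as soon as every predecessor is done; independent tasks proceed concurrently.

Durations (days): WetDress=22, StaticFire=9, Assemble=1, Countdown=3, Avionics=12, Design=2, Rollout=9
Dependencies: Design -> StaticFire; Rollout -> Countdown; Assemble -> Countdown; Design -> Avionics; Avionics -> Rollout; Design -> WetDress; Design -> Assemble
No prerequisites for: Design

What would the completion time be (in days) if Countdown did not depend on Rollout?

24

Before: longest chain Design→Avionics→Rollout→Countdown = 2+12+9+3 = 26, finish 26.
Without Rollout→Countdown, Countdown's earliest start moves from 23 to 3.
New critical path: Design→WetDress = 2+22 = 24 ⇒ 24 days.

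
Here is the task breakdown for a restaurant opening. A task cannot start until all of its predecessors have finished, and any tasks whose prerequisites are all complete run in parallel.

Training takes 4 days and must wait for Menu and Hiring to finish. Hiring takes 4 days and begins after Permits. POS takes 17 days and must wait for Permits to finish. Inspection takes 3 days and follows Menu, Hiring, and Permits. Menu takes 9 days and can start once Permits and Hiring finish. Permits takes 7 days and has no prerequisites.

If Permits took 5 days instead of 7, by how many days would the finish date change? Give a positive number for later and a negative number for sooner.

As given, the longest chain is Permits→Hiring→Menu→Training = 7+4+9+4 = 24, so the finish is 24 days.
Permits lies on that path, so at 5 days the path becomes 22 days.
The critical path is still Permits→Hiring→Menu→Training; finish is now 22 days.
Change in finish: 22 − 24 = -2 days.

-2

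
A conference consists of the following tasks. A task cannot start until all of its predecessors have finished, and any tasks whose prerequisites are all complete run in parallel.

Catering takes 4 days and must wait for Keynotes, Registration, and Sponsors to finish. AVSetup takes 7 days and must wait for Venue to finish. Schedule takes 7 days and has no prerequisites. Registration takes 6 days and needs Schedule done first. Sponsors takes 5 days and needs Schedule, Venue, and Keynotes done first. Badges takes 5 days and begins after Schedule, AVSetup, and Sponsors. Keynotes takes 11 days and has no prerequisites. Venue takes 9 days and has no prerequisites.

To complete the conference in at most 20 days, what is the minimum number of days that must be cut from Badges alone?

Current finish: 21 days; target: 20.
Badges is on every critical path, so each day cut from Badges cuts the finish by one (this holds down to a finish of 20).
Need 21 − 20 = 1 day off Badges → Badges becomes 4 days, finish becomes 20.

1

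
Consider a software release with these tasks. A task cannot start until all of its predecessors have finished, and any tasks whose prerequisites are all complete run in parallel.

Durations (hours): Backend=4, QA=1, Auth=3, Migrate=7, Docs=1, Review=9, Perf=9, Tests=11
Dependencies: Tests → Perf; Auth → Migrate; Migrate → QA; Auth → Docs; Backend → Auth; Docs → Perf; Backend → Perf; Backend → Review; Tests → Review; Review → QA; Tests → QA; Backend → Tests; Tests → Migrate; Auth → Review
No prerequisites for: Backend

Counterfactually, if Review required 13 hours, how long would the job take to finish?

29

Baseline: Backend→Tests→Review→QA = 4+11+9+1 = 25 → 25 hours.
Since Review is critical, the +4 change carries straight to that chain (now 29 hours).
That remains the longest chain; total 29 hours.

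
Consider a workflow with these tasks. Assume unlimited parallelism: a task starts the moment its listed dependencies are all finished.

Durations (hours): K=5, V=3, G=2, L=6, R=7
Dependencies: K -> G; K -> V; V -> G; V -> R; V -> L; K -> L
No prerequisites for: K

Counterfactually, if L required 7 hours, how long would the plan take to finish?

15

The binding path is K→V→R = 5+3+7 = 15; finish at 15 hours.
L has 1 hour of float (longest path through it is 14).
Now K→V→L = 5+3+7 = 15 is longest, so the finish becomes 15 hours.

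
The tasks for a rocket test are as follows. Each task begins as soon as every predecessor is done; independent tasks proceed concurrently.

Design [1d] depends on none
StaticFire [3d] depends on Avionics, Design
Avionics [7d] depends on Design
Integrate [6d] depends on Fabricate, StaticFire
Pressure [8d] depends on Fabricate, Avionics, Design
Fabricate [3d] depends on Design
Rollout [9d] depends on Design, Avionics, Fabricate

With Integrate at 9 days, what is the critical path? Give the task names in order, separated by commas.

Actual critical path: Design→Avionics→StaticFire→Integrate = 1+7+3+6 = 17 ⇒ 17 days.
Integrate lies on that path, so at 9 days the path becomes 20 days.
The critical path is still Design→Avionics→StaticFire→Integrate; finish is now 20 days.

Design, Avionics, StaticFire, Integrate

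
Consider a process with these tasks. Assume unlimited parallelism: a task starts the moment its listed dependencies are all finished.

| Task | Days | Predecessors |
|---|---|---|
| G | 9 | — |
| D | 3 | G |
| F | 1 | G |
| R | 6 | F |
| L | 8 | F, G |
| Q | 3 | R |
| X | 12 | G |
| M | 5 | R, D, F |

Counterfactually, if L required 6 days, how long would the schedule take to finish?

As given, the longest chain is G→F→R→M = 9+1+6+5 = 21, so the finish is 21 days.
The longest path through L is only 18 days, so L has float 3.
No other chain overtakes it, so the finish is 21 days.

21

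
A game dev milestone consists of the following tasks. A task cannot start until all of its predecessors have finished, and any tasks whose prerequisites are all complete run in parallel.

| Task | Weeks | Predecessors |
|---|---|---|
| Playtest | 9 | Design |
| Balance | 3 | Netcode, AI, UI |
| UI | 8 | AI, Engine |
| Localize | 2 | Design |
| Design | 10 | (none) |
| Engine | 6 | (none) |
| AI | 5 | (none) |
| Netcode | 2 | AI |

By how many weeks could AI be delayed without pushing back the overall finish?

Critical path: Design→Playtest = 10+9 = 19, so the finish is 19 weeks.
Longest path through AI: 16 weeks (earliest finish 5, latest finish 8).
Float = 19 − 16 = 3.

3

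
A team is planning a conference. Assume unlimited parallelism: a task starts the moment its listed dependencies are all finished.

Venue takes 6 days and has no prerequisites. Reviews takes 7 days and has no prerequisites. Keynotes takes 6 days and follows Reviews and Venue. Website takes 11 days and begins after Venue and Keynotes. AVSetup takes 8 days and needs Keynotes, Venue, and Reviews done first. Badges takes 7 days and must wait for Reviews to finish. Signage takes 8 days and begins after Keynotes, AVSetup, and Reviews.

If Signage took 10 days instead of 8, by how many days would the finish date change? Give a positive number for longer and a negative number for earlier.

2

As given, the longest chain is Reviews→Keynotes→AVSetup→Signage = 7+6+8+8 = 29, so the finish is 29 days.
Signage lies on that path, so at 10 days the path becomes 31 days.
No other chain overtakes it, so the finish is 31 days.
Change in finish: 31 − 29 = +2 days.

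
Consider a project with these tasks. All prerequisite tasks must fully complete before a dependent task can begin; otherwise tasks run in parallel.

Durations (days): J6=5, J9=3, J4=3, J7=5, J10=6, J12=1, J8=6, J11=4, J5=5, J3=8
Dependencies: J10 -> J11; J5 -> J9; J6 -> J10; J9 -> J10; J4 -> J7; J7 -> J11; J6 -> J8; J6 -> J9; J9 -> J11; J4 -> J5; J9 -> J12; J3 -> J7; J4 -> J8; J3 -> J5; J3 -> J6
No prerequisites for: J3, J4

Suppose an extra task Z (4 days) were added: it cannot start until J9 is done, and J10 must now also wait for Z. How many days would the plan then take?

Originally the plan takes 26 days.
With Z inserted, J10 now waits for max(J6, J9, Z).
New critical path: J3→J5→J9→Z→J10→J11 = 8+5+3+4+6+4 = 30 ⇒ 30 days.

30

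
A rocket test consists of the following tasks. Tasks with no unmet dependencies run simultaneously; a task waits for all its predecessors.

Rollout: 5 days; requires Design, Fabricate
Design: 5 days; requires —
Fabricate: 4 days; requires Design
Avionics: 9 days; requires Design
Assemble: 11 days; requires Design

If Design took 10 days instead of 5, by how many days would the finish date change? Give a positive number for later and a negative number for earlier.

5

The binding path is Design→Assemble = 5+11 = 16; finish at 16 days.
Since Design is critical, the +5 change carries straight to that chain (now 21 days).
That remains the longest chain; total 21 days.
Change in finish: 21 − 16 = +5 days.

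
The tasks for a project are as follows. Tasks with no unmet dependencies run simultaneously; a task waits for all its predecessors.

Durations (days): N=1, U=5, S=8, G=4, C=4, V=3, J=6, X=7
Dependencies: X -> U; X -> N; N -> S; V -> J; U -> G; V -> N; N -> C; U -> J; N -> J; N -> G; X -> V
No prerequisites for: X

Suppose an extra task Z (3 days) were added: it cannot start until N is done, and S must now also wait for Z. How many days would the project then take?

Originally the project takes 19 days.
With Z inserted, S now waits for max(N, Z).
New critical path: X→V→N→Z→S = 7+3+1+3+8 = 22 ⇒ 22 days.

22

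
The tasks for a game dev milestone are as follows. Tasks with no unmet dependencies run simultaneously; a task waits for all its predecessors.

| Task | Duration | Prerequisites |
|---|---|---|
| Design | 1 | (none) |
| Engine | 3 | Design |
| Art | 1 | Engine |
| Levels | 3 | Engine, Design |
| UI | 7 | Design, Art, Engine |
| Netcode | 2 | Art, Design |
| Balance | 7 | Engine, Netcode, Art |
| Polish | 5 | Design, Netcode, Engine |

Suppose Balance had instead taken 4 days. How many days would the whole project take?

12

As given, the longest chain is Design→Engine→Art→Netcode→Balance = 1+3+1+2+7 = 14, so the finish is 14 days.
Since Balance is critical, the -3 change carries straight to that chain (now 11 days).
New critical path: Design→Engine→Art→UI = 1+3+1+7 = 12 ⇒ 12 days.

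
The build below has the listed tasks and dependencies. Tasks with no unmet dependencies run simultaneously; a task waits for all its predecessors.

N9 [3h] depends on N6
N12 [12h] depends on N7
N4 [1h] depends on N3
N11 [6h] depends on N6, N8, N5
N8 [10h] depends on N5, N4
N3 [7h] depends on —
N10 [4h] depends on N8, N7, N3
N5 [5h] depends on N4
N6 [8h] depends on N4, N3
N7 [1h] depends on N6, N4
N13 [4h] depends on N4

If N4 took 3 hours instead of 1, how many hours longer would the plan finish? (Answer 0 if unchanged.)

As given, the longest chain is N3→N4→N5→N8→N11 = 7+1+5+10+6 = 29, so the finish is 29 hours.
Since N4 is critical, the +2 change carries straight to that chain (now 31 hours).
The critical path is still N3→N4→N5→N8→N11; finish is now 31 hours.
Change in finish: 31 − 29 = +2 hours.

2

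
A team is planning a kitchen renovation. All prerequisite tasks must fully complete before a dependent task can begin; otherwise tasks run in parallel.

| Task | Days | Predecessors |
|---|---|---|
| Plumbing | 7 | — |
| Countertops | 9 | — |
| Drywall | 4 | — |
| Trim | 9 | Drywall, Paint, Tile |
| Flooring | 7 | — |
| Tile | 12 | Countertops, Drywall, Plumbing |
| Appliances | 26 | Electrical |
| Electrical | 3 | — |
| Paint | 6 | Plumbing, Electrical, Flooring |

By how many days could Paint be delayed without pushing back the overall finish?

Critical path: Countertops→Tile→Trim = 9+12+9 = 30, so the finish is 30 days.
Paint finishes as early as 13 and must finish by 21.
Float = 30 − 22 = 8.

8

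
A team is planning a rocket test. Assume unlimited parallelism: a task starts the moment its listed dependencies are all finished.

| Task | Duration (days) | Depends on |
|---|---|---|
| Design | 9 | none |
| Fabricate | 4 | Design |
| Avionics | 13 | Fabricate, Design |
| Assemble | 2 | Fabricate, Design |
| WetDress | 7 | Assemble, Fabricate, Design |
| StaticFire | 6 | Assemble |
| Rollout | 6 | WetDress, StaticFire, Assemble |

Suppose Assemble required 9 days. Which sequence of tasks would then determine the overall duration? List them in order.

Critical path before the change: Design→Fabricate→Assemble→WetDress→Rollout = 9+4+2+7+6 = 28 giving 28 days.
Assemble lies on that path, so at 9 days the path becomes 35 days.
The critical path is still Design→Fabricate→Assemble→WetDress→Rollout; finish is now 35 days.

Design, Fabricate, Assemble, WetDress, Rollout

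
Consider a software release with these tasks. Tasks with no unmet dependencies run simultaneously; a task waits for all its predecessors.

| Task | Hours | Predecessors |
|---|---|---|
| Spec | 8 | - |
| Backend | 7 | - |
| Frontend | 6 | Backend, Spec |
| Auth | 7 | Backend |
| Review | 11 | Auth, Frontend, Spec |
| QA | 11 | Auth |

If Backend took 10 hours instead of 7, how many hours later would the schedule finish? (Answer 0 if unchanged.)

3

Critical path before the change: Backend→Auth→Review = 7+7+11 = 25 giving 25 hours.
Backend lies on that path, so at 10 hours the path becomes 28 hours.
That remains the longest chain; total 28 hours.
Change in finish: 28 − 25 = +3 hours.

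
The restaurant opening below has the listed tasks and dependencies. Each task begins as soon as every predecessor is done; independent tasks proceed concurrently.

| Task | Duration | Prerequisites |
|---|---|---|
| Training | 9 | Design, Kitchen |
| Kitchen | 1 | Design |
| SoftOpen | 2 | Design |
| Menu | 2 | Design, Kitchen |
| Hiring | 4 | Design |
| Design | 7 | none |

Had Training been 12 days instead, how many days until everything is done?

Baseline: Design→Kitchen→Training = 7+1+9 = 17 → 17 days.
Since Training is critical, the +3 change carries straight to that chain (now 20 days).
That remains the longest chain; total 20 days.

20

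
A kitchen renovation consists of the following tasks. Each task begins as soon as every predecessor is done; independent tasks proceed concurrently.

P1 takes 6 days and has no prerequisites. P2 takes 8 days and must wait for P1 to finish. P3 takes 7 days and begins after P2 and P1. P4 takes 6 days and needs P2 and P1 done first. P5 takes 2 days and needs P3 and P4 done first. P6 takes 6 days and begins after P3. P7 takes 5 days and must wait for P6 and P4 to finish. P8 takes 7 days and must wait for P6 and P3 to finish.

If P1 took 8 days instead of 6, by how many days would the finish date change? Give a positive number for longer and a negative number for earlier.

As given, the longest chain is P1→P2→P3→P6→P8 = 6+8+7+6+7 = 34, so the finish is 34 days.
P1 is on the critical path; changing it to 8 makes that path 36 days.
That remains the longest chain; total 36 days.
Change in finish: 36 − 34 = +2 days.

2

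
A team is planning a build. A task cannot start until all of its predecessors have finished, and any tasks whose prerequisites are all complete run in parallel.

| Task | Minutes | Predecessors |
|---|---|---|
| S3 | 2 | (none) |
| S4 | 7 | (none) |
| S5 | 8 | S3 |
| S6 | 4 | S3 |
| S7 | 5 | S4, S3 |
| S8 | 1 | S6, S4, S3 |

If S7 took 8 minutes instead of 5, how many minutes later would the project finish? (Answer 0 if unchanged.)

The binding path is S4→S7 = 7+5 = 12; finish at 12 minutes.
Since S7 is critical, the +3 change carries straight to that chain (now 15 minutes).
No other chain overtakes it, so the finish is 15 minutes.
Change in finish: 15 − 12 = +3 minutes.

3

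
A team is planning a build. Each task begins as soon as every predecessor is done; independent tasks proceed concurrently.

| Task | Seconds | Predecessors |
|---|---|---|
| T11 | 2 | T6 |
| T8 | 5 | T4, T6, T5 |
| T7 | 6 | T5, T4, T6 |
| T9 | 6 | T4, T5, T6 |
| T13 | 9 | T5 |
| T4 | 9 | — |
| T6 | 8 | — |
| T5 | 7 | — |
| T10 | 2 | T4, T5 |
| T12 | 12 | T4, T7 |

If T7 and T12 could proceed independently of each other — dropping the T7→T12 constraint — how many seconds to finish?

21

With the dependency in place, T4→T7→T12 = 9+6+12 = 27 sets the finish at 27 seconds.
Without T7→T12, T12's earliest start moves from 15 to 9.
After: T4→T12 = 9+12 = 21 → 21 seconds.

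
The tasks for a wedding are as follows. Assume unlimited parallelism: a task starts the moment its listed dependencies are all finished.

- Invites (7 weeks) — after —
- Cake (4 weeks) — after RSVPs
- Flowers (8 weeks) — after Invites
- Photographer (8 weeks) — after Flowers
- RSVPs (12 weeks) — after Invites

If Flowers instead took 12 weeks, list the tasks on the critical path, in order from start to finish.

Invites, Flowers, Photographer

Baseline: Invites→Flowers→Photographer = 7+8+8 = 23 → 23 weeks.
Flowers lies on that path, so at 12 weeks the path becomes 27 weeks.
No other chain overtakes it, so the finish is 27 weeks.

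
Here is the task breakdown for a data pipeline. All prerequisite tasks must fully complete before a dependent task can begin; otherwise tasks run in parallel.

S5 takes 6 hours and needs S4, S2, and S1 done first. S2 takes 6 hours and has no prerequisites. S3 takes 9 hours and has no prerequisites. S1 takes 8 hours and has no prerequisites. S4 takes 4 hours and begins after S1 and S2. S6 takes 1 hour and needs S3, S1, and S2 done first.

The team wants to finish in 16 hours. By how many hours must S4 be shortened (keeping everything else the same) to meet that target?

2

Current finish: 18 hours; target: 16.
S4 is on every critical path, so each hour cut from S4 cuts the finish by one (this holds down to a finish of 15).
Need 18 − 16 = 2 hours off S4 → S4 becomes 2 hours, finish becomes 16.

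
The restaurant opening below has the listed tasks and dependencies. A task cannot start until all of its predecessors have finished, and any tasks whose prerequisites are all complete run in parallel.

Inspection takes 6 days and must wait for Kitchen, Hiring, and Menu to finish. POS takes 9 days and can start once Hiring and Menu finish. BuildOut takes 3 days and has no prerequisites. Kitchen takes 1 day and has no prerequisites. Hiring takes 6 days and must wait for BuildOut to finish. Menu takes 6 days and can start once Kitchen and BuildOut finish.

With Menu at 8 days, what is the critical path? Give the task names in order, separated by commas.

Baseline: BuildOut→Menu→POS = 3+6+9 = 18 → 18 days.
Menu lies on that path, so at 8 days the path becomes 20 days.
No other chain overtakes it, so the finish is 20 days.

BuildOut, Menu, POS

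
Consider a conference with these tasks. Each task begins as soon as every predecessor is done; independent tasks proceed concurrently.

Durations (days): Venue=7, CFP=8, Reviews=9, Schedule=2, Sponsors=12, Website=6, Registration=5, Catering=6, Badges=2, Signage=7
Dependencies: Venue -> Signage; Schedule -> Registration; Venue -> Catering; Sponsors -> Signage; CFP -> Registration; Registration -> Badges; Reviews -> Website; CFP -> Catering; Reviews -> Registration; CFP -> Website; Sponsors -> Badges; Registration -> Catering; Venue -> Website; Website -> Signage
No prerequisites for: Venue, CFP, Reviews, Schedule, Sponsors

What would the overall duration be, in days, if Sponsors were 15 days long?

Actual critical path: Reviews→Website→Signage = 9+6+7 = 22 ⇒ 22 days.
Sponsors has 3 days of float (longest path through it is 19).
That remains the longest chain; total 22 days.

22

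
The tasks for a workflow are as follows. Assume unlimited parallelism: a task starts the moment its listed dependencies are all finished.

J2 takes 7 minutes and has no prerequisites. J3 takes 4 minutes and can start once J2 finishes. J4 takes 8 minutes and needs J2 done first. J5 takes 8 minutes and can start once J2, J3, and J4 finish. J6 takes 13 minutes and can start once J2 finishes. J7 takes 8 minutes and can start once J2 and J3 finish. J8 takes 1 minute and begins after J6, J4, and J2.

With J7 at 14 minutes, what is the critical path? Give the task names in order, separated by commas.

J2, J3, J7

Critical path before the change: J2→J4→J5 = 7+8+8 = 23 giving 23 minutes.
J7 is off the critical path — its longest chain is 19 minutes, giving 4 of slack.
The binding chain switches to J2→J3→J7 = 7+4+14 = 25; finish 25 minutes.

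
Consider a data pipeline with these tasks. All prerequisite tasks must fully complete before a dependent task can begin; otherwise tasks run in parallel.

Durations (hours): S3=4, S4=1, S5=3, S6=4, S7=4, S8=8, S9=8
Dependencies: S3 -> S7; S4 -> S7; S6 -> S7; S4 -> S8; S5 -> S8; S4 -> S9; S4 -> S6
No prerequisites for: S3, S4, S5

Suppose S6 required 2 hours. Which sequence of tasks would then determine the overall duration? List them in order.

The binding path is S5→S8 = 3+8 = 11; finish at 11 hours.
S6 is off the critical path — its longest chain is 9 hours, giving 2 of slack.
No other chain overtakes it, so the finish is 11 hours.

S5, S8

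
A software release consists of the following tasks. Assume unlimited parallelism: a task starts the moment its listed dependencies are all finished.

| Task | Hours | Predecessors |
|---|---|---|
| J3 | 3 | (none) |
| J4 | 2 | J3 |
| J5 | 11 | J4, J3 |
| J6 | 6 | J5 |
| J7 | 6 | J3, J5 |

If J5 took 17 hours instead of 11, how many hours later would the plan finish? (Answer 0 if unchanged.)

The binding path is J3→J4→J5→J6 = 3+2+11+6 = 22; finish at 22 hours.
J5 lies on that path, so at 17 hours the path becomes 28 hours.
No other chain overtakes it, so the finish is 28 hours.
Change in finish: 28 − 22 = +6 hours.

6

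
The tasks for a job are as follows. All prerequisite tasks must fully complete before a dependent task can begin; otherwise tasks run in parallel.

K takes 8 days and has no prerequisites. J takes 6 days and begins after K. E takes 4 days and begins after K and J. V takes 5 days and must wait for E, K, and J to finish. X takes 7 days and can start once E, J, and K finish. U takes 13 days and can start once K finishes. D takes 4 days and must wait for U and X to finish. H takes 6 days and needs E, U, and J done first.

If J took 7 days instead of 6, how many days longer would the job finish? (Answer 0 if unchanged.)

1

The binding path is K→J→E→X→D = 8+6+4+7+4 = 29; finish at 29 days.
J lies on that path, so at 7 days the path becomes 30 days.
The critical path is still K→J→E→X→D; finish is now 30 days.
Change in finish: 30 − 29 = +1 days.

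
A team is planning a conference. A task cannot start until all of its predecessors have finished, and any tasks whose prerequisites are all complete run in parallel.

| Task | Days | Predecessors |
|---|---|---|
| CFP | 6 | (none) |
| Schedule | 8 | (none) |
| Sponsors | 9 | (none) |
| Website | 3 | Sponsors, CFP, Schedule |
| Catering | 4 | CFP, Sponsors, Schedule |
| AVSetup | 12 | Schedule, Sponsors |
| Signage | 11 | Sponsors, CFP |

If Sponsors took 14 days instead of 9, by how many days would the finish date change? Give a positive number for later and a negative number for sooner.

Baseline: Sponsors→AVSetup = 9+12 = 21 → 21 days.
Sponsors lies on that path, so at 14 days the path becomes 26 days.
That remains the longest chain; total 26 days.
Change in finish: 26 − 21 = +5 days.

5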